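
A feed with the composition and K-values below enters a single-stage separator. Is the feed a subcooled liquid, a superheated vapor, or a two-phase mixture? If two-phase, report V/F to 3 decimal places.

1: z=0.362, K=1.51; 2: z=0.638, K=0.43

subcooled liquid

ΣzᵢKᵢ = 0.821; Σzᵢ/Kᵢ = 1.723.
Since ΣzᵢKᵢ < 1 the mixture is below its bubble point — single liquid phase.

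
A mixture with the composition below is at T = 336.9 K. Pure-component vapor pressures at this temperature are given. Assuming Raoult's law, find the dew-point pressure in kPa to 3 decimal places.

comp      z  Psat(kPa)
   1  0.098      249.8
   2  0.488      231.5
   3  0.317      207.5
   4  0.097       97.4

Pdew = 199.048 kPa

At the dew point ψ → 1, so Σzᵢ/Kᵢ = 1 with Kᵢ = Pᵢˢᵃᵗ/P ⇒ 1/P = Σzᵢ/Pᵢˢᵃᵗ.
1/P = 0.098/249.8 + 0.488/231.5 + 0.317/207.5 + 0.097/97.4 = 0.005024 ⇒ P = 199.048 kPa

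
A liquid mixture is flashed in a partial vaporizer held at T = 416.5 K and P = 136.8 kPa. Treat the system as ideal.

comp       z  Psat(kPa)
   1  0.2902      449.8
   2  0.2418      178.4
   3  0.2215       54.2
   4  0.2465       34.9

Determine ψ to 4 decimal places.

ψ = 0.3700

Raoult's law: Kᵢ = Pᵢˢᵃᵗ/P = Pᵢˢᵃᵗ/136.8.
  K_1 = 449.8/136.8 = 3.288012, K_2 = 178.4/136.8 = 1.304094, K_3 = 54.2/136.8 = 0.396199, K_4 = 34.9/136.8 = 0.255117
Rachford–Rice: g(ψ) = Σ zᵢ(Kᵢ−1)/(1+ψ(Kᵢ−1)) = 0.
Check two-phase: ΣzᵢKᵢ = 1.4202 > 1 and Σzᵢ/Kᵢ = 1.7990 > 1, so g(0) = 0.4202 > 0 and g(1) = -0.7990 < 0.
Newton–Raphson from ψ = 0.34:
  ψ = 0.3400: g = 0.02592, g' = -0.8721 → ψ = 0.3697
  ψ = 0.3697: g = 0.00022, g' = -0.8582 → ψ = 0.3700
Converged at ψ = 0.3700.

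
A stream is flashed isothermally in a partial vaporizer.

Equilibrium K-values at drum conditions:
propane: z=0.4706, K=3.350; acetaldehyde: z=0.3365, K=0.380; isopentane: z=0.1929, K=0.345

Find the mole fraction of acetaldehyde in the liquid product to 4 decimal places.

x_acetaldehyde = 0.4958

Material balance + equilibrium reduce to Σ zᵢ(Kᵢ−1)/(1+ψ(Kᵢ−1)) = 0.
Check two-phase: ΣzᵢKᵢ = 1.7709 > 1 and Σzᵢ/Kᵢ = 1.5851 > 1, so g(0) = 0.7709 > 0 and g(1) = -0.5851 < 0.
Newton iteration, ψ⁰ = 0.47:
  ψ = 0.4700: g = 0.04853, g' = -1.0172 → ψ = 0.5177
  ψ = 0.5177: g = 0.00049, g' = -0.9990 → ψ = 0.5182
Converged at ψ = 0.5182.
Compositions from xᵢ = zᵢ/(1+ψ(Kᵢ−1)), yᵢ = Kᵢxᵢ:
  propane: x = 0.2122, y = 0.7109
  acetaldehyde: x = 0.4958, y = 0.1884
  isopentane: x = 0.2920, y = 0.1007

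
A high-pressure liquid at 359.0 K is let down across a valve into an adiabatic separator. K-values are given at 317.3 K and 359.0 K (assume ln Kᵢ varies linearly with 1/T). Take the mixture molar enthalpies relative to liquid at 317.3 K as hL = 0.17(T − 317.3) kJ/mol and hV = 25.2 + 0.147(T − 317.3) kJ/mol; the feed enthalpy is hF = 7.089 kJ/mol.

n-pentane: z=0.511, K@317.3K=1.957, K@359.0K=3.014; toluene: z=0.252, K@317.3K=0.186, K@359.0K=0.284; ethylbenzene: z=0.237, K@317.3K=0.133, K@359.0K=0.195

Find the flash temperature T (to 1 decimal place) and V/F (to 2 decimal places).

T = 327.6 K, V/F = 0.21

Adiabatic flash: solve Rachford–Rice at each trial T, then check hF = ψ·hV(T) + (1−ψ)·hL(T).
  T = 317.3 K: K = (1.957, 0.186, 0.133), RR gives ψ = 0.098, H_out = 2.458 kJ/mol
  T = 359.0 K: K = (3.014, 0.284, 0.195), RR gives ψ = 0.429, H_out = 17.494 kJ/mol
  T = 338.1 K: K = (2.460, 0.233, 0.163), RR gives ψ = 0.303, H_out = 11.015 kJ/mol
  T = 327.7 K: K = (2.202, 0.209, 0.148), RR gives ψ = 0.216, H_out = 7.149 kJ/mol
  T = 322.5 K: K = (2.078, 0.197, 0.140), RR gives ψ = 0.162, H_out = 4.937 kJ/mol
  T = 325.1 K: K = (2.140, 0.203, 0.144), RR gives ψ = 0.190, H_out = 6.072 kJ/mol
  T = 326.4 K: K = (2.171, 0.206, 0.146), RR gives ψ = 0.203, H_out = 6.617 kJ/mol
Linear interpolation between T = 326.4 (H_out = 6.617) and T = 327.7 (H_out = 7.149) on hF = 7.089 gives T ≈ 327.6 K, at which ψ = 0.21.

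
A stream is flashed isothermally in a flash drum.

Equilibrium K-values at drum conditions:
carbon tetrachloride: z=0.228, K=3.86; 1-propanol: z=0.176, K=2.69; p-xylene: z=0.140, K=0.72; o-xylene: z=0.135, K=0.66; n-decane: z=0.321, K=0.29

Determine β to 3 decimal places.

Material balance + equilibrium reduce to Σ zᵢ(Kᵢ−1)/(1+β(Kᵢ−1)) = 0.
Check two-phase: ΣzᵢKᵢ = 1.637 > 1 and Σzᵢ/Kᵢ = 1.630 > 1, so g(0) = 0.637 > 0 and g(1) = -0.630 < 0.
Iterate (Newton) starting at β = 0.5:
  β = 0.500: g = -0.0247, g' = -0.890 → β = 0.472
Converged at β = 0.472.

β = 0.472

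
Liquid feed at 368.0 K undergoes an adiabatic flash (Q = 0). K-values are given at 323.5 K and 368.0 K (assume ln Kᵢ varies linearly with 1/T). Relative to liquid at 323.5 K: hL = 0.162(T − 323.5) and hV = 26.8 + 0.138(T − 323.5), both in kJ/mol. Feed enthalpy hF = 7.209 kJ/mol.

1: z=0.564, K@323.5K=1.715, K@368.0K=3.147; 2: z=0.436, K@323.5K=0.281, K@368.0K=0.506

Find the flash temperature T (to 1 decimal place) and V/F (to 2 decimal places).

T = 326.5 K, V/F = 0.25

Adiabatic flash: solve Rachford–Rice at each trial T, then check hF = ψ·hV(T) + (1−ψ)·hL(T).
  T = 323.5 K: K = (1.715, 0.281), RR gives ψ = 0.175, H_out = 4.680 kJ/mol
  T = 368.0 K: K = (3.147, 0.506), RR gives ψ = 0.939, H_out = 31.362 kJ/mol
  T = 345.8 K: K = (2.371, 0.385), RR gives ψ = 0.598, H_out = 19.326 kJ/mol
  T = 334.6 K: K = (2.026, 0.330), RR gives ψ = 0.417, H_out = 12.863 kJ/mol
  T = 329.1 K: K = (1.868, 0.305), RR gives ψ = 0.309, H_out = 9.159 kJ/mol
  T = 326.3 K: K = (1.790, 0.293), RR gives ψ = 0.246, H_out = 7.034 kJ/mol
  T = 327.7 K: K = (1.829, 0.299), RR gives ψ = 0.279, H_out = 8.121 kJ/mol
Linear interpolation between T = 326.3 (H_out = 7.034) and T = 327.7 (H_out = 8.121) on hF = 7.209 gives T ≈ 326.5 K, at which ψ = 0.25.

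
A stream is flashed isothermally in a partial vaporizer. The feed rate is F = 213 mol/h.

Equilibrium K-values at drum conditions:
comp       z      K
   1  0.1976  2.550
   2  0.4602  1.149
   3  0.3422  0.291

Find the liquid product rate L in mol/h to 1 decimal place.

L = 163.1 mol/h

Rachford–Rice: g(V/F) = Σ zᵢ(Kᵢ−1)/(1+V/F(Kᵢ−1)) = 0.
Feasibility: ΣzᵢKᵢ = 1.1322, Σzᵢ/Kᵢ = 1.6540 — both > 1, two phases present.
Newton iteration, V/F⁰ = 0.5:
  V/F = 0.5000: g = -0.13950, g' = -0.5724 → V/F = 0.2563
  V/F = 0.2563: g = -0.01124, g' = -0.5095 → V/F = 0.2342
  V/F = 0.2342: g = 0.00003, g' = -0.5124 → V/F = 0.2343
Converged at V/F = 0.2343.
Then V = V/F·F = 0.2343·213 = 49.9 mol/h and L = F − V = 163.1 mol/h.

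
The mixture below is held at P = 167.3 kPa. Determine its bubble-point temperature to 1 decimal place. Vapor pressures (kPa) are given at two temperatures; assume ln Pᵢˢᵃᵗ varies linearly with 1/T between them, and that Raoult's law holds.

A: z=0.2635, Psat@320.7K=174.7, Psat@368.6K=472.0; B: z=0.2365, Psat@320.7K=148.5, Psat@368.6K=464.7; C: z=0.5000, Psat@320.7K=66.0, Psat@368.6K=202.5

T = 336.2 K

Bubble-point temperature: ΣzᵢPᵢˢᵃᵗ(T) = P. Interpolate ln Pᵢˢᵃᵗ = aᵢ + bᵢ/T.
  T = 320.7 K: ΣzᵢPᵢˢᵃᵗ = 114.15 kPa
  T = 368.6 K: ΣzᵢPᵢˢᵃᵗ = 335.52 kPa
  T = 344.6 K: ΣzᵢPᵢˢᵃᵗ = 202.84 kPa
  T = 332.6 K: ΣzᵢPᵢˢᵃᵗ = 153.54 kPa
  T = 338.6 K: ΣzᵢPᵢˢᵃᵗ = 176.90 kPa
  T = 335.6 K: ΣzᵢPᵢˢᵃᵗ = 164.91 kPa
  T = 337.1 K: ΣzᵢPᵢˢᵃᵗ = 170.83 kPa
Interpolating between 335.6 K and 337.1 K gives T ≈ 336.2 K.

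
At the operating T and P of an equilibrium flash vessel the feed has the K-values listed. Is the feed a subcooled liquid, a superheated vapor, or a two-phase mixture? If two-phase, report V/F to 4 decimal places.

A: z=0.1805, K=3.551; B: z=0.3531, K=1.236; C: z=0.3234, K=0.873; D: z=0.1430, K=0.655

superheated vapor

ΣzᵢKᵢ = 1.4534; Σzᵢ/Kᵢ = 0.9253.
Since Σzᵢ/Kᵢ < 1 the mixture is above its dew point — single vapor phase.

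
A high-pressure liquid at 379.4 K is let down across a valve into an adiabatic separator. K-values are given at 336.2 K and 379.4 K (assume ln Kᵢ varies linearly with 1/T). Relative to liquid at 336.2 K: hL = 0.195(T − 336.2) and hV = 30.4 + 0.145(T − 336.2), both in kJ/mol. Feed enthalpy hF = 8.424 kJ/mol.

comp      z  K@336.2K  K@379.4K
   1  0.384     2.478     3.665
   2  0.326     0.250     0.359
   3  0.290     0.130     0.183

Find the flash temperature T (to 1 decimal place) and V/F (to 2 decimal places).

Adiabatic flash: solve Rachford–Rice at each trial T, then check hF = ψ·hV(T) + (1−ψ)·hL(T).
  T = 336.2 K: K = (2.478, 0.250, 0.130), RR gives ψ = 0.059, H_out = 1.800 kJ/mol
  T = 379.4 K: K = (3.665, 0.359, 0.183), RR gives ψ = 0.297, H_out = 16.817 kJ/mol
  T = 357.8 K: K = (3.049, 0.303, 0.156), RR gives ψ = 0.200, H_out = 10.067 kJ/mol
  T = 347.0 K: K = (2.758, 0.276, 0.143), RR gives ψ = 0.137, H_out = 6.204 kJ/mol
  T = 352.4 K: K = (2.902, 0.289, 0.149), RR gives ψ = 0.170, H_out = 8.189 kJ/mol
  T = 355.1 K: K = (2.975, 0.296, 0.153), RR gives ψ = 0.185, H_out = 9.140 kJ/mol
  T = 353.8 K: K = (2.940, 0.293, 0.151), RR gives ψ = 0.178, H_out = 8.686 kJ/mol
Linear interpolation between T = 352.4 (H_out = 8.189) and T = 353.8 (H_out = 8.686) on hF = 8.424 gives T ≈ 353.1 K, at which ψ = 0.17.

T = 353.1 K, V/F = 0.17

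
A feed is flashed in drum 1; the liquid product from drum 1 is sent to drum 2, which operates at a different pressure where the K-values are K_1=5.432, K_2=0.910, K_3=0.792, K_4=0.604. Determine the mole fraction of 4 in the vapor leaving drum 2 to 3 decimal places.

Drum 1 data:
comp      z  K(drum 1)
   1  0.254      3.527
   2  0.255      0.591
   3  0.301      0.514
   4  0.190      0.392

y_4 (drum 2) = 0.168

Drum 1:
Rachford–Rice: g(ψ₁) = Σ zᵢ(Kᵢ−1)/(1+ψ₁(Kᵢ−1)) = 0.
Check two-phase: ΣzᵢKᵢ = 1.276 > 1 and Σzᵢ/Kᵢ = 1.574 > 1, so g(0) = 0.276 > 0 and g(1) = -0.574 < 0.
Newton–Raphson from ψ₁ = 0.31:
  ψ₁ = 0.310: g = -0.0741, g' = -0.771 → ψ₁ = 0.214
  ψ₁ = 0.214: g = 0.0063, g' = -0.916 → ψ₁ = 0.221
Converged at ψ₁ = 0.221.
Drum-1 compositions:
  1: x = 0.163, y = 0.575
  2: x = 0.280, y = 0.166
  3: x = 0.337, y = 0.173
  4: x = 0.219, y = 0.086
Drum-2 feed = drum-1 liquid: z₂ = (0.1630, 0.2803, 0.3372, 0.2195).
Drum 2:
Let ψ₂ = V/F and solve Σ zᵢ(Kᵢ−1)/(1+ψ₂(Kᵢ−1)) = 0.
g(0) = ΣzᵢKᵢ − 1 = 0.540 and g(1) = 1 − Σzᵢ/Kᵢ = -0.127, so a root lies in (0, 1).
Iterate (Newton) starting at ψ₂ = 0.5:
  ψ₂ = 0.500: g = 0.0116, g' = -0.384 → ψ₂ = 0.530
  ψ₂ = 0.530: g = 0.0003, g' = -0.361 → ψ₂ = 0.531
Converged at ψ₂ = 0.531.
  1: x = 0.049, y = 0.264
  2: x = 0.294, y = 0.268
  3: x = 0.379, y = 0.300
  4: x = 0.278, y = 0.168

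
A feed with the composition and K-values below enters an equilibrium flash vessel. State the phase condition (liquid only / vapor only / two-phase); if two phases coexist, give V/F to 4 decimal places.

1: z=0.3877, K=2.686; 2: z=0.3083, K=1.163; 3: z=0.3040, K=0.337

two-phase, V/F = 0.6547

ΣzᵢKᵢ = 1.5024; Σzᵢ/Kᵢ = 1.3115.
Both exceed 1, so a two-phase solution exists.
Let ψ = V/F and solve Σ zᵢ(Kᵢ−1)/(1+ψ(Kᵢ−1)) = 0.
Iterate (Newton) starting at ψ = 0.5:
  ψ = 0.5000: g = 0.09964, g' = -0.6305 → ψ = 0.6580
  ψ = 0.6580: g = -0.00228, g' = -0.6749 → ψ = 0.6547
Converged at ψ = 0.6547.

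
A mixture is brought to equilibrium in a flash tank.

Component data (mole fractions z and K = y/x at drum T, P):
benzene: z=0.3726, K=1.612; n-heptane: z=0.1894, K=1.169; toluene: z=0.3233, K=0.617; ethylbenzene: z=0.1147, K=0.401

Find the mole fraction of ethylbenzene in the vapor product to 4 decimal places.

y_ethylbenzene = 0.0560

Rachford–Rice: g(ψ) = Σ zᵢ(Kᵢ−1)/(1+ψ(Kᵢ−1)) = 0.
Check two-phase: ΣzᵢKᵢ = 1.0675 > 1 and Σzᵢ/Kᵢ = 1.2032 > 1, so g(0) = 0.0675 > 0 and g(1) = -0.2032 < 0.
Newton–Raphson from ψ = 0.43:
  ψ = 0.4300: g = -0.03041, g' = -0.2348 → ψ = 0.3005
  ψ = 0.3005: g = -0.00064, g' = -0.2262 → ψ = 0.2977
Converged at ψ = 0.2977.
Compositions from xᵢ = zᵢ/(1+ψ(Kᵢ−1)), yᵢ = Kᵢxᵢ:
  benzene: x = 0.3152, y = 0.5081
  n-heptane: x = 0.1803, y = 0.2108
  toluene: x = 0.3649, y = 0.2251
  ethylbenzene: x = 0.1396, y = 0.0560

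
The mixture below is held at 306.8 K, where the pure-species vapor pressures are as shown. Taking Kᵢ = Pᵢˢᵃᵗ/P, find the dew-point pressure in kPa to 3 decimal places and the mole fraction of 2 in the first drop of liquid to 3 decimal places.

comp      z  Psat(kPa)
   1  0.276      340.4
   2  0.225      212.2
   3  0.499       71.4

Pdew = 112.868 kPa, x_2 = 0.120

At the dew point ψ → 1, so Σzᵢ/Kᵢ = 1 with Kᵢ = Pᵢˢᵃᵗ/P ⇒ 1/P = Σzᵢ/Pᵢˢᵃᵗ.
1/P = 0.276/340.4 + 0.225/212.2 + 0.499/71.4 = 0.008860 ⇒ P = 112.868 kPa
xᵢ = zᵢP/Pᵢˢᵃᵗ ⇒ x_2 = 0.225·112.868/212.2 = 0.120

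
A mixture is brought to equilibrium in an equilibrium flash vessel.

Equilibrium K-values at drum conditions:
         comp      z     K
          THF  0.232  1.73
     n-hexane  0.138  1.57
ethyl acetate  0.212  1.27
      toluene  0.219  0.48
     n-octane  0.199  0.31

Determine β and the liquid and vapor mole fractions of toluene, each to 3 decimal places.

Let β = V/F and solve Σ zᵢ(Kᵢ−1)/(1+β(Kᵢ−1)) = 0.
Check two-phase: ΣzᵢKᵢ = 1.054 > 1 and Σzᵢ/Kᵢ = 1.487 > 1, so g(0) = 0.054 > 0 and g(1) = -0.487 < 0.
Newton iteration, β⁰ = 0.5:
  β = 0.500: g = -0.1278, g' = -0.434 → β = 0.206
  β = 0.206: g = -0.0157, g' = -0.346 → β = 0.160
Converged at β = 0.160.
Compositions from xᵢ = zᵢ/(1+β(Kᵢ−1)), yᵢ = Kᵢxᵢ:
  THF: x = 0.208, y = 0.359
  n-hexane: x = 0.126, y = 0.199
  ethyl acetate: x = 0.203, y = 0.258
  toluene: x = 0.239, y = 0.115
  n-octane: x = 0.224, y = 0.069

β = 0.160, x_toluene = 0.239, y_toluene = 0.115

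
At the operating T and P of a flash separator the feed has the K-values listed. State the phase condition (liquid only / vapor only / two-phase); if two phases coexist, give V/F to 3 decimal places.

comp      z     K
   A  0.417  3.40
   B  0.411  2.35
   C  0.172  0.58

ΣzᵢKᵢ = 2.483; Σzᵢ/Kᵢ = 0.594.
Since Σzᵢ/Kᵢ < 1 the mixture is above its dew point — single vapor phase.

vapor only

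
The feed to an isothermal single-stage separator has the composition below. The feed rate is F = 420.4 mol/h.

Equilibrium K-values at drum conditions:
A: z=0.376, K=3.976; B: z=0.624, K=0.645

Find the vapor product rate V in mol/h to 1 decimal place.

Let ψ = V/F and solve Σ zᵢ(Kᵢ−1)/(1+ψ(Kᵢ−1)) = 0.
g(0) = ΣzᵢKᵢ − 1 = 0.897 and g(1) = 1 − Σzᵢ/Kᵢ = -0.062, so a root lies in (0, 1).
Binary case is linear: z₁(K₁−1)(1+ψ(K₂−1)) + z₂(K₂−1)(1+ψ(K₁−1)) = 0
⇒ ψ = [z₁(K₁−1)+z₂(K₂−1)] / [−(K₁−1)(K₂−1)] = 0.8975/1.0565 = 0.849
Then V = ψ·F = 0.8495·420.4 = 357.1 mol/h and L = F − V = 63.3 mol/h.

V = 357.1 mol/h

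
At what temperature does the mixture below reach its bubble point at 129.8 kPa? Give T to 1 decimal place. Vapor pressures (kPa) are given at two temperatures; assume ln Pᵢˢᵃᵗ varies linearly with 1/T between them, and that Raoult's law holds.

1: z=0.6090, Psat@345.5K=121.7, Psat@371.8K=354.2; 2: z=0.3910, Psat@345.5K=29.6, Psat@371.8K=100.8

T = 355.1 K

Bubble-point temperature: ΣzᵢPᵢˢᵃᵗ(T) = P. Interpolate ln Pᵢˢᵃᵗ = aᵢ + bᵢ/T.
  T = 345.5 K: ΣzᵢPᵢˢᵃᵗ = 85.69 kPa
  T = 371.8 K: ΣzᵢPᵢˢᵃᵗ = 255.12 kPa
  T = 358.6 K: ΣzᵢPᵢˢᵃᵗ = 150.47 kPa
  T = 352.1 K: ΣzᵢPᵢˢᵃᵗ = 114.38 kPa
  T = 355.4 K: ΣzᵢPᵢˢᵃᵗ = 131.63 kPa
  T = 353.8 K: ΣzᵢPᵢˢᵃᵗ = 123.00 kPa
Interpolating between 353.8 K and 355.4 K gives T ≈ 355.1 K.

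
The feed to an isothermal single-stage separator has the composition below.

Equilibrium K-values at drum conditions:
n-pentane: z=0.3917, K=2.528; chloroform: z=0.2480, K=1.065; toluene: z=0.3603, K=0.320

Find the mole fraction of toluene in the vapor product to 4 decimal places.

Material balance + equilibrium reduce to Σ zᵢ(Kᵢ−1)/(1+ψ(Kᵢ−1)) = 0.
Check two-phase: ΣzᵢKᵢ = 1.3696 > 1 and Σzᵢ/Kᵢ = 1.5137 > 1, so g(0) = 0.3696 > 0 and g(1) = -0.5137 < 0.
Iterate (Newton) starting at ψ = 0.5:
  ψ = 0.5000: g = -0.01631, g' = -0.6774 → ψ = 0.4759
  ψ = 0.4759: g = -0.00007, g' = -0.6717 → ψ = 0.4758
Converged at ψ = 0.4758.
Compositions from xᵢ = zᵢ/(1+ψ(Kᵢ−1)), yᵢ = Kᵢxᵢ:
  n-pentane: x = 0.2268, y = 0.5734
  chloroform: x = 0.2406, y = 0.2562
  toluene: x = 0.5326, y = 0.1704

y_toluene = 0.1704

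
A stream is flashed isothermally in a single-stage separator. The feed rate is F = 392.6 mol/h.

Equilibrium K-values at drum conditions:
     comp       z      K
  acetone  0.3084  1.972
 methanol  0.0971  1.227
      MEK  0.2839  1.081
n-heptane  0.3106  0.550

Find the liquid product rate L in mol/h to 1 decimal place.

L = 93.5 mol/h

Iterate (Newton) starting at ψ = 0.5:
  ψ = 0.5000: g = 0.06327, g' = -0.2424 → ψ = 0.7610
  ψ = 0.7610: g = 0.00020, g' = -0.2470 → ψ = 0.7618
Converged at ψ = 0.7618.
Then V = ψ·F = 0.7618·392.6 = 299.1 mol/h and L = F − V = 93.5 mol/h.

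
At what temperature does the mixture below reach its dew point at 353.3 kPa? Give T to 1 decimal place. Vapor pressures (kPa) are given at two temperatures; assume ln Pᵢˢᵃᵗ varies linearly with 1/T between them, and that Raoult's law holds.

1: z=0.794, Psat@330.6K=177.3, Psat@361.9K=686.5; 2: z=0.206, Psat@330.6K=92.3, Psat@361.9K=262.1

Dew-point temperature: Σzᵢ·P/Pᵢˢᵃᵗ(T) = 1. Interpolate ln Pᵢˢᵃᵗ = aᵢ + bᵢ/T.
  T = 330.6 K: ΣzᵢP/Pᵢˢᵃᵗ = 2.3707
  T = 361.9 K: ΣzᵢP/Pᵢˢᵃᵗ = 0.6863
  T = 346.2 K: ΣzᵢP/Pᵢˢᵃᵗ = 1.2393
  T = 354.0 K: ΣzᵢP/Pᵢˢᵃᵗ = 0.9173
  T = 350.1 K: ΣzᵢP/Pᵢˢᵃᵗ = 1.0643
  T = 352.1 K: ΣzᵢP/Pᵢˢᵃᵗ = 0.9858
Interpolating between 350.1 K and 352.1 K gives T ≈ 351.7 K.

T = 351.7 K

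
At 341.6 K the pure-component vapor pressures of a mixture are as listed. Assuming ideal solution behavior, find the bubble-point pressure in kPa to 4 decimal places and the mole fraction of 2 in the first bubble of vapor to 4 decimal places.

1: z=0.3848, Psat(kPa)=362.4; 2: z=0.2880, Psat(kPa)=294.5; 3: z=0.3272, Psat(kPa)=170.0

At the bubble point ψ → 0, so ΣzᵢKᵢ = 1 with Kᵢ = Pᵢˢᵃᵗ/P ⇒ P = ΣzᵢPᵢˢᵃᵗ.
P = 0.3848·362.4 + 0.2880·294.5 + 0.3272·170.0 = 279.8915 kPa
yᵢ = zᵢPᵢˢᵃᵗ/P ⇒ y_2 = 0.2880·294.5/279.8915 = 0.3030

Pbub = 279.8915 kPa, y_2 = 0.3030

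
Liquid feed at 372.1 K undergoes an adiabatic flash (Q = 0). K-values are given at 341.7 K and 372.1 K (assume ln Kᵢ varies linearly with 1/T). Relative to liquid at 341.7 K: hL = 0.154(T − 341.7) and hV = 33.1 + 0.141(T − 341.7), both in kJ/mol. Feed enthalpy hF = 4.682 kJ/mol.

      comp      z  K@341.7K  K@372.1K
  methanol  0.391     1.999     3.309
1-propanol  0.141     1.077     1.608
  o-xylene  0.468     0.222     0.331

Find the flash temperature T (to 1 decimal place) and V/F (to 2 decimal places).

T = 344.8 K, V/F = 0.13

Adiabatic flash: solve Rachford–Rice at each trial T, then check hF = ψ·hV(T) + (1−ψ)·hL(T).
  T = 341.7 K: K = (1.999, 1.077, 0.222), RR gives ψ = 0.056, H_out = 1.855 kJ/mol
  T = 372.1 K: K = (3.309, 1.608, 0.331), RR gives ψ = 0.515, H_out = 21.526 kJ/mol
  T = 356.9 K: K = (2.600, 1.327, 0.273), RR gives ψ = 0.334, H_out = 13.339 kJ/mol
  T = 349.3 K: K = (2.286, 1.198, 0.247), RR gives ψ = 0.215, H_out = 8.276 kJ/mol
  T = 345.5 K: K = (2.139, 1.137, 0.234), RR gives ψ = 0.142, H_out = 5.291 kJ/mol
  T = 343.6 K: K = (2.068, 1.107, 0.228), RR gives ψ = 0.101, H_out = 3.639 kJ/mol
Linear interpolation between T = 343.6 (H_out = 3.639) and T = 345.5 (H_out = 5.291) on hF = 4.682 gives T ≈ 344.8 K, at which ψ = 0.13.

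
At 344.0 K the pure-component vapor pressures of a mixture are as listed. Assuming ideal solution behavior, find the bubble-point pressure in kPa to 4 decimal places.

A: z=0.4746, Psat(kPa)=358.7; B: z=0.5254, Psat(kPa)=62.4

Pbub = 203.0240 kPa

At the bubble point ψ → 0, so ΣzᵢKᵢ = 1 with Kᵢ = Pᵢˢᵃᵗ/P ⇒ P = ΣzᵢPᵢˢᵃᵗ.
P = 0.4746·358.7 + 0.5254·62.4 = 203.0240 kPa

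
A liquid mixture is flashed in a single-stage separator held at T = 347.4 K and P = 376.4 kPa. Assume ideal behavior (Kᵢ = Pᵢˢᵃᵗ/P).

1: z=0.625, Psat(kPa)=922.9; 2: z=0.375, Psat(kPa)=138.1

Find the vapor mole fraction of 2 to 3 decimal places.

Raoult's law: Kᵢ = Pᵢˢᵃᵗ/P = Pᵢˢᵃᵗ/376.4.
  K_1 = 922.9/376.4 = 2.45191, K_2 = 138.1/376.4 = 0.36690
Let β = V/F and solve Σ zᵢ(Kᵢ−1)/(1+β(Kᵢ−1)) = 0.
Check two-phase: ΣzᵢKᵢ = 1.670 > 1 and Σzᵢ/Kᵢ = 1.277 > 1, so g(0) = 0.670 > 0 and g(1) = -0.277 < 0.
Binary case is linear: z₁(K₁−1)(1+β(K₂−1)) + z₂(K₂−1)(1+β(K₁−1)) = 0
⇒ β = [z₁(K₁−1)+z₂(K₂−1)] / [−(K₁−1)(K₂−1)] = 0.6700/0.9192 = 0.729
Compositions from xᵢ = zᵢ/(1+β(Kᵢ−1)), yᵢ = Kᵢxᵢ:
  1: x = 0.304, y = 0.745
  2: x = 0.696, y = 0.255

y_2 = 0.255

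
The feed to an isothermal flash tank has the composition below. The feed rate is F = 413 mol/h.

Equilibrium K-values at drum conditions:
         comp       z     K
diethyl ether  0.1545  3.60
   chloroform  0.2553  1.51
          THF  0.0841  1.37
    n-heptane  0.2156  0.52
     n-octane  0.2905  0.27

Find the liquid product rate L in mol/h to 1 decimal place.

Material balance + equilibrium reduce to Σ zᵢ(Kᵢ−1)/(1+β(Kᵢ−1)) = 0.
Feasibility: ΣzᵢKᵢ = 1.2475, Σzᵢ/Kᵢ = 1.7639 — both > 1, two phases present.
Newton iteration, β⁰ = 0.5:
  β = 0.5000: g = -0.16547, g' = -0.7177 → β = 0.2694
  β = 0.2694: g = -0.00387, g' = -0.7274 → β = 0.2641
Converged at β = 0.2641.
Then V = β·F = 0.2641·413 = 109.1 mol/h and L = F − V = 303.9 mol/h.

L = 303.9 mol/h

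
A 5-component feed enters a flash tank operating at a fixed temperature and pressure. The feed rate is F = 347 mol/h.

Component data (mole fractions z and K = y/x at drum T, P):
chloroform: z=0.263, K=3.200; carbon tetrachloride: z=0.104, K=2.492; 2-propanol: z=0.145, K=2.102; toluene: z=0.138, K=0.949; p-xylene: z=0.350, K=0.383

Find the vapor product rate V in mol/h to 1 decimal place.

V = 246.0 mol/h

Rachford–Rice: g(β) = Σ zᵢ(Kᵢ−1)/(1+β(Kᵢ−1)) = 0.
g(0) = ΣzᵢKᵢ − 1 = 0.671 and g(1) = 1 − Σzᵢ/Kᵢ = -0.252, so a root lies in (0, 1).
Newton–Raphson from β = 0.5:
  β = 0.500: g = 0.1479, g' = -0.717 → β = 0.706
  β = 0.706: g = 0.0019, g' = -0.725 → β = 0.709
Converged at β = 0.709.
Then V = β·F = 0.7089·347 = 246.0 mol/h and L = F − V = 101.0 mol/h.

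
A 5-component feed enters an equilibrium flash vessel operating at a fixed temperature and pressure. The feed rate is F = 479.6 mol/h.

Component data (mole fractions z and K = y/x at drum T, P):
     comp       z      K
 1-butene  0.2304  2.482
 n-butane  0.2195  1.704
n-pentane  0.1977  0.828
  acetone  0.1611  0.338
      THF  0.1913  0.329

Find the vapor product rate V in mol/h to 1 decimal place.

Let ψ = V/F and solve Σ zᵢ(Kᵢ−1)/(1+ψ(Kᵢ−1)) = 0.
Feasibility: ΣzᵢKᵢ = 1.2270, Σzᵢ/Kᵢ = 1.5185 — both > 1, two phases present.
Newton iteration, ψ⁰ = 0.57:
  ψ = 0.5700: g = -0.12147, g' = -0.6193 → ψ = 0.3738
  ψ = 0.3738: g = -0.00735, g' = -0.5625 → ψ = 0.3608
Converged at ψ = 0.3608.
Then V = ψ·F = 0.3608·479.6 = 173.0 mol/h and L = F − V = 306.6 mol/h.

V = 173.0 mol/h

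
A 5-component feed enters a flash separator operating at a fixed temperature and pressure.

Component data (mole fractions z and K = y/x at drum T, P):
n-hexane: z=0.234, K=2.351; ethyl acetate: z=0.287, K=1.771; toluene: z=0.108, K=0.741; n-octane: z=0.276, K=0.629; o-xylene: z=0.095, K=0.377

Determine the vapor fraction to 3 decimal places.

ψ = 0.774

Let ψ = V/F and solve Σ zᵢ(Kᵢ−1)/(1+ψ(Kᵢ−1)) = 0.
Feasibility: ΣzᵢKᵢ = 1.348, Σzᵢ/Kᵢ = 1.098 — both > 1, two phases present.
Newton–Raphson from ψ = 0.57:
  ψ = 0.570: g = 0.0779, g' = -0.378 → ψ = 0.776
  ψ = 0.776: g = -0.0005, g' = -0.393 → ψ = 0.774
Converged at ψ = 0.774.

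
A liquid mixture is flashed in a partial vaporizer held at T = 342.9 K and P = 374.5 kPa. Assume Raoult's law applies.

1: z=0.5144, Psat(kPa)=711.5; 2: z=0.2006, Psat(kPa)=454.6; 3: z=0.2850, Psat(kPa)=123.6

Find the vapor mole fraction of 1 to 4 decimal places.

Raoult's law: Kᵢ = Pᵢˢᵃᵗ/P = Pᵢˢᵃᵗ/374.5.
  K_1 = 711.5/374.5 = 1.899866, K_2 = 454.6/374.5 = 1.213885, K_3 = 123.6/374.5 = 0.330040
Iterate (Newton) starting at β = 0.31:
  β = 0.3100: g = 0.16118, g' = -0.4665 → β = 0.6555
  β = 0.6555: g = -0.01167, g' = -0.5785 → β = 0.6353
  β = 0.6353: g = -0.00015, g' = -0.5635 → β = 0.6351
Converged at β = 0.6351.
Compositions from xᵢ = zᵢ/(1+β(Kᵢ−1)), yᵢ = Kᵢxᵢ:
  1: x = 0.3273, y = 0.6219
  2: x = 0.1766, y = 0.2144
  3: x = 0.4961, y = 0.1637

y_1 = 0.6219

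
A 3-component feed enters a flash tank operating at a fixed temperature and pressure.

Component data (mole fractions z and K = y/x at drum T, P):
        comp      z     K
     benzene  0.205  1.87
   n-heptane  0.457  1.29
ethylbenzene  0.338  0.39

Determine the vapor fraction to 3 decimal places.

Let ψ = V/F and solve Σ zᵢ(Kᵢ−1)/(1+ψ(Kᵢ−1)) = 0.
Check two-phase: ΣzᵢKᵢ = 1.105 > 1 and Σzᵢ/Kᵢ = 1.331 > 1, so g(0) = 0.105 > 0 and g(1) = -0.331 < 0.
Newton–Raphson from ψ = 0.5:
  ψ = 0.500: g = -0.0566, g' = -0.365 → ψ = 0.345
  ψ = 0.345: g = -0.0034, g' = -0.325 → ψ = 0.334
Converged at ψ = 0.334.

ψ = 0.334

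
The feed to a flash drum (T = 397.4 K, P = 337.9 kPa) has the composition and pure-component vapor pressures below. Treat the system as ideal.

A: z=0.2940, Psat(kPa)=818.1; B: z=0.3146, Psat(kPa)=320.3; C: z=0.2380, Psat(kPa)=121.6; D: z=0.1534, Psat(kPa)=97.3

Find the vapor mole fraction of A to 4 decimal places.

Raoult's law: Kᵢ = Pᵢˢᵃᵗ/P = Pᵢˢᵃᵗ/337.9.
  K_A = 818.1/337.9 = 2.421131, K_B = 320.3/337.9 = 0.947914, K_C = 121.6/337.9 = 0.359870, K_D = 97.3/337.9 = 0.287955
Material balance + equilibrium reduce to Σ zᵢ(Kᵢ−1)/(1+V/F(Kᵢ−1)) = 0.
Check two-phase: ΣzᵢKᵢ = 1.1398 > 1 and Σzᵢ/Kᵢ = 1.6474 > 1, so g(0) = 0.1398 > 0 and g(1) = -0.6474 < 0.
Newton–Raphson from V/F = 0.5:
  V/F = 0.5000: g = -0.16625, g' = -0.6023 → V/F = 0.2240
  V/F = 0.2240: g = -0.00745, g' = -0.5855 → V/F = 0.2113
Converged at V/F = 0.2113.
Compositions from xᵢ = zᵢ/(1+V/F(Kᵢ−1)), yᵢ = Kᵢxᵢ:
  A: x = 0.2261, y = 0.5474
  B: x = 0.3181, y = 0.3015
  C: x = 0.2752, y = 0.0990
  D: x = 0.1806, y = 0.0520

y_A = 0.5474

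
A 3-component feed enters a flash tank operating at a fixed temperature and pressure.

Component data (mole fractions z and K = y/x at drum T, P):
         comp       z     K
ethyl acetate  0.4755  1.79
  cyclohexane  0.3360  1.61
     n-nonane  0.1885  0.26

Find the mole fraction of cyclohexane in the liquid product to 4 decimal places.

Material balance + equilibrium reduce to Σ zᵢ(Kᵢ−1)/(1+ψ(Kᵢ−1)) = 0.
Feasibility: ΣzᵢKᵢ = 1.4411, Σzᵢ/Kᵢ = 1.1993 — both > 1, two phases present.
Newton–Raphson from ψ = 0.43:
  ψ = 0.4300: g = 0.23817, g' = -0.4659 → ψ = 0.9413
  ψ = 0.9413: g = -0.11400, g' = -1.2689 → ψ = 0.8514
  ψ = 0.8514: g = -0.01756, g' = -0.9144 → ψ = 0.8322
  ψ = 0.8322: g = -0.00051, g' = -0.8624 → ψ = 0.8316
Converged at ψ = 0.8316.
Compositions from xᵢ = zᵢ/(1+ψ(Kᵢ−1)), yᵢ = Kᵢxᵢ:
  ethyl acetate: x = 0.2870, y = 0.5137
  cyclohexane: x = 0.2229, y = 0.3589
  n-nonane: x = 0.4901, y = 0.1274

x_cyclohexane = 0.2229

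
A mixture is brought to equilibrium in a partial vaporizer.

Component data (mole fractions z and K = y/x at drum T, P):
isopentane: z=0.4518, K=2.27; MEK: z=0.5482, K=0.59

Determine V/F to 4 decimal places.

V/F = 0.6703

Newton iteration, V/F⁰ = 0.56:
  V/F = 0.5600: g = 0.04356, g' = -0.4041 → V/F = 0.6678
  V/F = 0.6678: g = 0.00097, g' = -0.3881 → V/F = 0.6703
Converged at V/F = 0.6703.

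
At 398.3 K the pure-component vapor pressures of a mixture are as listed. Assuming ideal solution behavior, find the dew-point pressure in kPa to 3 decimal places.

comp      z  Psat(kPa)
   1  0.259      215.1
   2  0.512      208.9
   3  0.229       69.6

At the dew point ψ → 1, so Σzᵢ/Kᵢ = 1 with Kᵢ = Pᵢˢᵃᵗ/P ⇒ 1/P = Σzᵢ/Pᵢˢᵃᵗ.
1/P = 0.259/215.1 + 0.512/208.9 + 0.229/69.6 = 0.006945 ⇒ P = 143.983 kPa

Pdew = 143.983 kPa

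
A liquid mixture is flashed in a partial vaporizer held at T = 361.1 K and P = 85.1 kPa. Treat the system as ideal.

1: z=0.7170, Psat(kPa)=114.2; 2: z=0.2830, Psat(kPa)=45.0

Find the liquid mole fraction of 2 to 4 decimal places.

Raoult's law: Kᵢ = Pᵢˢᵃᵗ/P = Pᵢˢᵃᵗ/85.1.
  K_1 = 114.2/85.1 = 1.341951, K_2 = 45.0/85.1 = 0.528790
Material balance + equilibrium reduce to Σ zᵢ(Kᵢ−1)/(1+V/F(Kᵢ−1)) = 0.
Feasibility: ΣzᵢKᵢ = 1.1118, Σzᵢ/Kᵢ = 1.0695 — both > 1, two phases present.
Binary case is linear: z₁(K₁−1)(1+V/F(K₂−1)) + z₂(K₂−1)(1+V/F(K₁−1)) = 0
⇒ V/F = [z₁(K₁−1)+z₂(K₂−1)] / [−(K₁−1)(K₂−1)] = 0.11183/0.16113 = 0.6940
Compositions from xᵢ = zᵢ/(1+V/F(Kᵢ−1)), yᵢ = Kᵢxᵢ:
  1: x = 0.5795, y = 0.7776
  2: x = 0.4205, y = 0.2224

x_2 = 0.4205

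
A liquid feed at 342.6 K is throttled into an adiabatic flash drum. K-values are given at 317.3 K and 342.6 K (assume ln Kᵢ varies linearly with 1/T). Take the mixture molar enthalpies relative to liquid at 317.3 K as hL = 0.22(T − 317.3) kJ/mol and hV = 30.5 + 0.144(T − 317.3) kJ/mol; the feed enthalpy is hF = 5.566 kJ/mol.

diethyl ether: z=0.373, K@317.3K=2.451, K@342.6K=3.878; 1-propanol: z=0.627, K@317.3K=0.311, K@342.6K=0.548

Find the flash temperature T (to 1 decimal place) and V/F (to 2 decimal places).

Adiabatic flash: solve Rachford–Rice at each trial T, then check hF = ψ·hV(T) + (1−ψ)·hL(T).
  T = 317.3 K: K = (2.451, 0.311), RR gives ψ = 0.109, H_out = 3.332 kJ/mol
  T = 342.6 K: K = (3.878, 0.548), RR gives ψ = 0.607, H_out = 22.923 kJ/mol
  T = 330.0 K: K = (3.113, 0.418), RR gives ψ = 0.344, H_out = 12.953 kJ/mol
  T = 323.6 K: K = (2.766, 0.361), RR gives ψ = 0.229, H_out = 8.255 kJ/mol
  T = 320.5 K: K = (2.608, 0.336), RR gives ψ = 0.172, H_out = 5.896 kJ/mol
  T = 318.9 K: K = (2.529, 0.323), RR gives ψ = 0.141, H_out = 4.634 kJ/mol
Linear interpolation between T = 318.9 (H_out = 4.634) and T = 320.5 (H_out = 5.896) on hF = 5.566 gives T ≈ 320.1 K, at which ψ = 0.16.

T = 320.1 K, V/F = 0.16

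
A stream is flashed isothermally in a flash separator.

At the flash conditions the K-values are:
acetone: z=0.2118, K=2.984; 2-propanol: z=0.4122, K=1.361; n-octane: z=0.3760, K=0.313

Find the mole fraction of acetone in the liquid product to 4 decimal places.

Let ψ = V/F and solve Σ zᵢ(Kᵢ−1)/(1+ψ(Kᵢ−1)) = 0.
g(0) = ΣzᵢKᵢ − 1 = 0.3107 and g(1) = 1 − Σzᵢ/Kᵢ = -0.5751, so a root lies in (0, 1).
Newton iteration, ψ⁰ = 0.5:
  ψ = 0.5000: g = -0.05647, g' = -0.6604 → ψ = 0.4145
  ψ = 0.4145: g = -0.00113, g' = -0.6386 → ψ = 0.4127
Converged at ψ = 0.4127.
Compositions from xᵢ = zᵢ/(1+ψ(Kᵢ−1)), yᵢ = Kᵢxᵢ:
  acetone: x = 0.1164, y = 0.3475
  2-propanol: x = 0.3587, y = 0.4883
  n-octane: x = 0.5248, y = 0.1643

x_acetone = 0.1164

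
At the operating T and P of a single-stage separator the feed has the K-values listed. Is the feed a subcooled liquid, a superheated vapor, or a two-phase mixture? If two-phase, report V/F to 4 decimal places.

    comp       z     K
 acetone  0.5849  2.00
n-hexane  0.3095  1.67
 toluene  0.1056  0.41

ΣzᵢKᵢ = 1.7300; Σzᵢ/Kᵢ = 0.7353.
Since Σzᵢ/Kᵢ < 1 the mixture is above its dew point — single vapor phase.

superheated vapor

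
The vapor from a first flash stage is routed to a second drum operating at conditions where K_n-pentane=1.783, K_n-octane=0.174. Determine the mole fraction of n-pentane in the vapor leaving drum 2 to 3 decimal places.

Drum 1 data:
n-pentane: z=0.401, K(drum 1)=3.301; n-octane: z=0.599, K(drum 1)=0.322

y_n-pentane (drum 2) = 0.915

Drum 1:
Newton iteration, ψ₁⁰ = 0.65:
  ψ₁ = 0.650: g = -0.3564, g' = -1.221 → ψ₁ = 0.358
  ψ₁ = 0.358: g = -0.0305, g' = -1.118 → ψ₁ = 0.331
Converged at ψ₁ = 0.331.
Drum-1 compositions:
  n-pentane: x = 0.228, y = 0.751
  n-octane: x = 0.772, y = 0.249
Drum-2 feed = drum-1 vapor: z₂ = (0.7513, 0.2487).
Drum 2:
Let ψ₂ = V/F and solve Σ zᵢ(Kᵢ−1)/(1+ψ₂(Kᵢ−1)) = 0.
Check two-phase: ΣzᵢKᵢ = 1.383 > 1 and Σzᵢ/Kᵢ = 1.851 > 1, so g(0) = 0.383 > 0 and g(1) = -0.851 < 0.
Binary case is linear: z₁(K₁−1)(1+ψ₂(K₂−1)) + z₂(K₂−1)(1+ψ₂(K₁−1)) = 0
⇒ ψ₂ = [z₁(K₁−1)+z₂(K₂−1)] / [−(K₁−1)(K₂−1)] = 0.3828/0.6468 = 0.592
  n-pentane: x = 0.513, y = 0.915
  n-octane: x = 0.487, y = 0.085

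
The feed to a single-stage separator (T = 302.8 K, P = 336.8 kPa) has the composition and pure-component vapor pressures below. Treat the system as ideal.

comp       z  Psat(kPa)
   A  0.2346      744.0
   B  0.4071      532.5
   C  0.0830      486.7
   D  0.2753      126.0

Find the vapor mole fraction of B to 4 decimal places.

y_B = 0.4431

Raoult's law: Kᵢ = Pᵢˢᵃᵗ/P = Pᵢˢᵃᵗ/336.8.
  K_A = 744.0/336.8 = 2.209026, K_B = 532.5/336.8 = 1.581057, K_C = 486.7/336.8 = 1.445071, K_D = 126.0/336.8 = 0.374109
Let β = V/F and solve Σ zᵢ(Kᵢ−1)/(1+β(Kᵢ−1)) = 0.
Check two-phase: ΣzᵢKᵢ = 1.3848 > 1 and Σzᵢ/Kᵢ = 1.1570 > 1, so g(0) = 0.3848 > 0 and g(1) = -0.1570 < 0.
Newton–Raphson from β = 0.44:
  β = 0.4400: g = 0.16663, g' = -0.4502 → β = 0.8101
  β = 0.8101: g = -0.01827, g' = -0.6038 → β = 0.7799
  β = 0.7799: g = -0.00042, g' = -0.5766 → β = 0.7791
Converged at β = 0.7791.
Compositions from xᵢ = zᵢ/(1+β(Kᵢ−1)), yᵢ = Kᵢxᵢ:
  A: x = 0.1208, y = 0.2669
  B: x = 0.2802, y = 0.4431
  C: x = 0.0616, y = 0.0891
  D: x = 0.5373, y = 0.2010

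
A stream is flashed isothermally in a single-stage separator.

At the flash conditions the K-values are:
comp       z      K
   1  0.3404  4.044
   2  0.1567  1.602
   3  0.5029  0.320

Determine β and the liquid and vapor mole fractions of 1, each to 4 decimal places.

β = 0.4674, x_1 = 0.1405, y_1 = 0.5682

Let β = V/F and solve Σ zᵢ(Kᵢ−1)/(1+β(Kᵢ−1)) = 0.
Feasibility: ΣzᵢKᵢ = 1.7885, Σzᵢ/Kᵢ = 1.7536 — both > 1, two phases present.
Newton–Raphson from β = 0.5:
  β = 0.5000: g = -0.03478, g' = -1.0633 → β = 0.4673
  β = 0.4673: g = 0.00011, g' = -1.0717 → β = 0.4674
Converged at β = 0.4674.
Compositions from xᵢ = zᵢ/(1+β(Kᵢ−1)), yᵢ = Kᵢxᵢ:
  1: x = 0.1405, y = 0.5682
  2: x = 0.1223, y = 0.1959
  3: x = 0.7372, y = 0.2359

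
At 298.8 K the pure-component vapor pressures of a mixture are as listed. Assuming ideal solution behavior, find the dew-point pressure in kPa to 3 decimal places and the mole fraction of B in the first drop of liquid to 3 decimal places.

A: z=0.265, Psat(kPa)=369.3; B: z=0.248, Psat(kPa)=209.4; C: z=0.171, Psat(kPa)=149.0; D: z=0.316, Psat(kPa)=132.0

At the dew point ψ → 1, so Σzᵢ/Kᵢ = 1 with Kᵢ = Pᵢˢᵃᵗ/P ⇒ 1/P = Σzᵢ/Pᵢˢᵃᵗ.
1/P = 0.265/369.3 + 0.248/209.4 + 0.171/149.0 + 0.316/132.0 = 0.005444 ⇒ P = 183.705 kPa
xᵢ = zᵢP/Pᵢˢᵃᵗ ⇒ x_B = 0.248·183.705/209.4 = 0.218

Pdew = 183.705 kPa, x_B = 0.218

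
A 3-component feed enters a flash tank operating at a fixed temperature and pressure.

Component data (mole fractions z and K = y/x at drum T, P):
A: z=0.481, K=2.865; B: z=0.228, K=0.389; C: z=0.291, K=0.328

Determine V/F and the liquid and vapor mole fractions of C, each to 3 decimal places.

Iterate (Newton) starting at V/F = 0.5:
  V/F = 0.500: g = -0.0309, g' = -0.923 → V/F = 0.467
Converged at V/F = 0.467.
Compositions from xᵢ = zᵢ/(1+V/F(Kᵢ−1)), yᵢ = Kᵢxᵢ:
  A: x = 0.257, y = 0.737
  B: x = 0.319, y = 0.124
  C: x = 0.424, y = 0.139

V/F = 0.467, x_C = 0.424, y_C = 0.139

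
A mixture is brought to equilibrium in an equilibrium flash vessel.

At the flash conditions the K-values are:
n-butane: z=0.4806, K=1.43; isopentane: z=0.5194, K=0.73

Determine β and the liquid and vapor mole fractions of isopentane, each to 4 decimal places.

Material balance + equilibrium reduce to Σ zᵢ(Kᵢ−1)/(1+β(Kᵢ−1)) = 0.
Feasibility: ΣzᵢKᵢ = 1.0664, Σzᵢ/Kᵢ = 1.0476 — both > 1, two phases present.
Binary case is linear: z₁(K₁−1)(1+β(K₂−1)) + z₂(K₂−1)(1+β(K₁−1)) = 0
⇒ β = [z₁(K₁−1)+z₂(K₂−1)] / [−(K₁−1)(K₂−1)] = 0.06642/0.11610 = 0.5721
Compositions from xᵢ = zᵢ/(1+β(Kᵢ−1)), yᵢ = Kᵢxᵢ:
  n-butane: x = 0.3857, y = 0.5516
  isopentane: x = 0.6143, y = 0.4484

β = 0.5721, x_isopentane = 0.6143, y_isopentane = 0.4484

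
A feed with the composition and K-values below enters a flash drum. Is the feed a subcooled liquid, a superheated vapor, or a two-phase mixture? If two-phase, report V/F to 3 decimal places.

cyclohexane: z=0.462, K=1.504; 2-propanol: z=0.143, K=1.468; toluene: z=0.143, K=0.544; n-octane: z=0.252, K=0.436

ΣzᵢKᵢ = 1.092; Σzᵢ/Kᵢ = 1.245.
Both exceed 1, so a two-phase solution exists.
Rachford–Rice: g(ψ) = Σ zᵢ(Kᵢ−1)/(1+ψ(Kᵢ−1)) = 0.
Newton iteration, ψ⁰ = 0.53:
  ψ = 0.530: g = -0.0513, g' = -0.308 → ψ = 0.363
  ψ = 0.363: g = -0.0029, g' = -0.276 → ψ = 0.353
Converged at ψ = 0.353.

two-phase, V/F = 0.353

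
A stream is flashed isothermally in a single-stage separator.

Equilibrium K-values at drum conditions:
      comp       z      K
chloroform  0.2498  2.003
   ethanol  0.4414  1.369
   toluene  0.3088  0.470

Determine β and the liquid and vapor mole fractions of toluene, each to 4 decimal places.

Rachford–Rice: g(β) = Σ zᵢ(Kᵢ−1)/(1+β(Kᵢ−1)) = 0.
g(0) = ΣzᵢKᵢ − 1 = 0.2498 and g(1) = 1 − Σzᵢ/Kᵢ = -0.1042, so a root lies in (0, 1).
Newton–Raphson from β = 0.7:
  β = 0.7000: g = 0.01644, g' = -0.3439 → β = 0.7478
  β = 0.7478: g = -0.00030, g' = -0.3570 → β = 0.7470
Converged at β = 0.7470.
Compositions from xᵢ = zᵢ/(1+β(Kᵢ−1)), yᵢ = Kᵢxᵢ:
  chloroform: x = 0.1428, y = 0.2860
  ethanol: x = 0.3460, y = 0.4737
  toluene: x = 0.5112, y = 0.2402

β = 0.7470, x_toluene = 0.5112, y_toluene = 0.2402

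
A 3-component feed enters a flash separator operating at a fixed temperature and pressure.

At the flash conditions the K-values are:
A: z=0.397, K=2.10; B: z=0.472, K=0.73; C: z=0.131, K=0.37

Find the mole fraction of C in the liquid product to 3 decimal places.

Rachford–Rice: g(ψ) = Σ zᵢ(Kᵢ−1)/(1+ψ(Kᵢ−1)) = 0.
g(0) = ΣzᵢKᵢ − 1 = 0.227 and g(1) = 1 − Σzᵢ/Kᵢ = -0.190, so a root lies in (0, 1).
Newton–Raphson from ψ = 0.5:
  ψ = 0.500: g = 0.0139, g' = -0.357 → ψ = 0.539
Converged at ψ = 0.539.
Compositions from xᵢ = zᵢ/(1+ψ(Kᵢ−1)), yᵢ = Kᵢxᵢ:
  A: x = 0.249, y = 0.523
  B: x = 0.552, y = 0.403
  C: x = 0.198, y = 0.073

x_C = 0.198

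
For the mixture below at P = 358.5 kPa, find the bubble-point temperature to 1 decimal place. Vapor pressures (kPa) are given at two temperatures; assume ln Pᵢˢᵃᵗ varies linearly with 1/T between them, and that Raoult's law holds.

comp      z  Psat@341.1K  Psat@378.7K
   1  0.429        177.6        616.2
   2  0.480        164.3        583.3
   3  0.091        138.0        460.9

Bubble-point temperature: ΣzᵢPᵢˢᵃᵗ(T) = P. Interpolate ln Pᵢˢᵃᵗ = aᵢ + bᵢ/T.
  T = 341.1 K: ΣzᵢPᵢˢᵃᵗ = 167.61 kPa
  T = 378.7 K: ΣzᵢPᵢˢᵃᵗ = 586.28 kPa
  T = 359.9 K: ΣzᵢPᵢˢᵃᵗ = 323.89 kPa
  T = 369.3 K: ΣzᵢPᵢˢᵃᵗ = 439.06 kPa
  T = 364.6 K: ΣzᵢPᵢˢᵃᵗ = 377.84 kPa
  T = 362.2 K: ΣzᵢPᵢˢᵃᵗ = 349.43 kPa
Interpolating between 362.2 K and 364.6 K gives T ≈ 363.0 K.

T = 363.0 K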